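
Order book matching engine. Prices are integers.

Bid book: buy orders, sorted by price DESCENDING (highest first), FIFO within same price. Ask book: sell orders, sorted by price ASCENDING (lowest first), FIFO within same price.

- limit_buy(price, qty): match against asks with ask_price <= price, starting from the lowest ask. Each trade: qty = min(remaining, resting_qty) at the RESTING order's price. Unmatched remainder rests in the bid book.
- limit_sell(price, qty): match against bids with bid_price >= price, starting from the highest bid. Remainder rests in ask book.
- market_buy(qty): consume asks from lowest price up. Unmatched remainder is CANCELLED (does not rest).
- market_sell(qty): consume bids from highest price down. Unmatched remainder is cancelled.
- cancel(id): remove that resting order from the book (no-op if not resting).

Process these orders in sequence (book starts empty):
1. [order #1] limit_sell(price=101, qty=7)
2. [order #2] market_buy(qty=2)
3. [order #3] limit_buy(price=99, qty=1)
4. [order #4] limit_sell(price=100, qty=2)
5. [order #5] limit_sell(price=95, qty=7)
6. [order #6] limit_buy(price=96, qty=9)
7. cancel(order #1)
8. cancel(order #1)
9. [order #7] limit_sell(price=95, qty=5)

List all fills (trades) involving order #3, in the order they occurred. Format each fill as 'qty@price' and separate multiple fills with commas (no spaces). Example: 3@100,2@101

After op 1 [order #1] limit_sell(price=101, qty=7): fills=none; bids=[-] asks=[#1:7@101]
After op 2 [order #2] market_buy(qty=2): fills=#2x#1:2@101; bids=[-] asks=[#1:5@101]
After op 3 [order #3] limit_buy(price=99, qty=1): fills=none; bids=[#3:1@99] asks=[#1:5@101]
After op 4 [order #4] limit_sell(price=100, qty=2): fills=none; bids=[#3:1@99] asks=[#4:2@100 #1:5@101]
After op 5 [order #5] limit_sell(price=95, qty=7): fills=#3x#5:1@99; bids=[-] asks=[#5:6@95 #4:2@100 #1:5@101]
After op 6 [order #6] limit_buy(price=96, qty=9): fills=#6x#5:6@95; bids=[#6:3@96] asks=[#4:2@100 #1:5@101]
After op 7 cancel(order #1): fills=none; bids=[#6:3@96] asks=[#4:2@100]
After op 8 cancel(order #1): fills=none; bids=[#6:3@96] asks=[#4:2@100]
After op 9 [order #7] limit_sell(price=95, qty=5): fills=#6x#7:3@96; bids=[-] asks=[#7:2@95 #4:2@100]

Answer: 1@99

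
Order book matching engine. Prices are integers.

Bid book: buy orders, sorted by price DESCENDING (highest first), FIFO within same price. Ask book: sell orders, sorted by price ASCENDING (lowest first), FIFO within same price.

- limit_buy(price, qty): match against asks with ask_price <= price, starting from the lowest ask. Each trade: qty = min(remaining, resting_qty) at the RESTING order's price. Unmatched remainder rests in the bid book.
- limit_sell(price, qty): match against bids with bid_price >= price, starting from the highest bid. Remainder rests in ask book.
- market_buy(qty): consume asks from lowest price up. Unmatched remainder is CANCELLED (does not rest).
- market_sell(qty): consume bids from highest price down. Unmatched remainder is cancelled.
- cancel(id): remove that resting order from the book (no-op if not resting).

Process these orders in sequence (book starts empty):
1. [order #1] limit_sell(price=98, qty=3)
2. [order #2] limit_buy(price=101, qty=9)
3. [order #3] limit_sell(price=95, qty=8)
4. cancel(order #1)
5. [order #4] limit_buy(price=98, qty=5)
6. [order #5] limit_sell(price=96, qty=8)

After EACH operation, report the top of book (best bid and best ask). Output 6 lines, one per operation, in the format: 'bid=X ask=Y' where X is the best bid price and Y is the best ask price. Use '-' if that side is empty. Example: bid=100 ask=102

After op 1 [order #1] limit_sell(price=98, qty=3): fills=none; bids=[-] asks=[#1:3@98]
After op 2 [order #2] limit_buy(price=101, qty=9): fills=#2x#1:3@98; bids=[#2:6@101] asks=[-]
After op 3 [order #3] limit_sell(price=95, qty=8): fills=#2x#3:6@101; bids=[-] asks=[#3:2@95]
After op 4 cancel(order #1): fills=none; bids=[-] asks=[#3:2@95]
After op 5 [order #4] limit_buy(price=98, qty=5): fills=#4x#3:2@95; bids=[#4:3@98] asks=[-]
After op 6 [order #5] limit_sell(price=96, qty=8): fills=#4x#5:3@98; bids=[-] asks=[#5:5@96]

Answer: bid=- ask=98
bid=101 ask=-
bid=- ask=95
bid=- ask=95
bid=98 ask=-
bid=- ask=96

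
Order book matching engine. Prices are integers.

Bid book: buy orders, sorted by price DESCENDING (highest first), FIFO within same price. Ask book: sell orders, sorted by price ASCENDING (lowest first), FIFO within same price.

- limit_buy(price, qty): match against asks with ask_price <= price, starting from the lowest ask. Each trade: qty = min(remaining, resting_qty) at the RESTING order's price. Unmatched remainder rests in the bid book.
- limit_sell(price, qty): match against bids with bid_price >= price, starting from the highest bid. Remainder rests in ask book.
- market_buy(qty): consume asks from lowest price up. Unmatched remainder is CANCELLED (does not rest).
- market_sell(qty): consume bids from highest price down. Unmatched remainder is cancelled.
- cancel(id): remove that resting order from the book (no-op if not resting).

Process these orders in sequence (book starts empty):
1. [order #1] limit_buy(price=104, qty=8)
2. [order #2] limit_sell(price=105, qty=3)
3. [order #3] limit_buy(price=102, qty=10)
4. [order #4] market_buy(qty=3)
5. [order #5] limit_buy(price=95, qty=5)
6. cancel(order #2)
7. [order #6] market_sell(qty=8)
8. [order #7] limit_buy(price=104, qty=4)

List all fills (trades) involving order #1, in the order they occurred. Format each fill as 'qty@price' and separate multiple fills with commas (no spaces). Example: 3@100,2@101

After op 1 [order #1] limit_buy(price=104, qty=8): fills=none; bids=[#1:8@104] asks=[-]
After op 2 [order #2] limit_sell(price=105, qty=3): fills=none; bids=[#1:8@104] asks=[#2:3@105]
After op 3 [order #3] limit_buy(price=102, qty=10): fills=none; bids=[#1:8@104 #3:10@102] asks=[#2:3@105]
After op 4 [order #4] market_buy(qty=3): fills=#4x#2:3@105; bids=[#1:8@104 #3:10@102] asks=[-]
After op 5 [order #5] limit_buy(price=95, qty=5): fills=none; bids=[#1:8@104 #3:10@102 #5:5@95] asks=[-]
After op 6 cancel(order #2): fills=none; bids=[#1:8@104 #3:10@102 #5:5@95] asks=[-]
After op 7 [order #6] market_sell(qty=8): fills=#1x#6:8@104; bids=[#3:10@102 #5:5@95] asks=[-]
After op 8 [order #7] limit_buy(price=104, qty=4): fills=none; bids=[#7:4@104 #3:10@102 #5:5@95] asks=[-]

Answer: 8@104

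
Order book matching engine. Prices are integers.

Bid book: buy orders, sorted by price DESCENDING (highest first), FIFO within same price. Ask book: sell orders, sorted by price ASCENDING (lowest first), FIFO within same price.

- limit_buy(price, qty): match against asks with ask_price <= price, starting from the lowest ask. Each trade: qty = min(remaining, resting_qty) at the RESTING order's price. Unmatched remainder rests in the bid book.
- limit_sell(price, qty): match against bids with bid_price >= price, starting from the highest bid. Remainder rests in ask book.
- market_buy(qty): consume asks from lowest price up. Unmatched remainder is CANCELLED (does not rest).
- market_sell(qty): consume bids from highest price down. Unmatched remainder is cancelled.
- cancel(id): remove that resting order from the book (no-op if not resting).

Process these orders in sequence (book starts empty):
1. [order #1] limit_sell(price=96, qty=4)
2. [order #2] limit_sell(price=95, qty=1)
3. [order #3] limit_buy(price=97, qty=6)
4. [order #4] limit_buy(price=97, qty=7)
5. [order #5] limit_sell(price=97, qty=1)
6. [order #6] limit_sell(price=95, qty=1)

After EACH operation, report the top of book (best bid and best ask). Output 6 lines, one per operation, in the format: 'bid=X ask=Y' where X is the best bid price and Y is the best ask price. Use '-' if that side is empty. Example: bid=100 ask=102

After op 1 [order #1] limit_sell(price=96, qty=4): fills=none; bids=[-] asks=[#1:4@96]
After op 2 [order #2] limit_sell(price=95, qty=1): fills=none; bids=[-] asks=[#2:1@95 #1:4@96]
After op 3 [order #3] limit_buy(price=97, qty=6): fills=#3x#2:1@95 #3x#1:4@96; bids=[#3:1@97] asks=[-]
After op 4 [order #4] limit_buy(price=97, qty=7): fills=none; bids=[#3:1@97 #4:7@97] asks=[-]
After op 5 [order #5] limit_sell(price=97, qty=1): fills=#3x#5:1@97; bids=[#4:7@97] asks=[-]
After op 6 [order #6] limit_sell(price=95, qty=1): fills=#4x#6:1@97; bids=[#4:6@97] asks=[-]

Answer: bid=- ask=96
bid=- ask=95
bid=97 ask=-
bid=97 ask=-
bid=97 ask=-
bid=97 ask=-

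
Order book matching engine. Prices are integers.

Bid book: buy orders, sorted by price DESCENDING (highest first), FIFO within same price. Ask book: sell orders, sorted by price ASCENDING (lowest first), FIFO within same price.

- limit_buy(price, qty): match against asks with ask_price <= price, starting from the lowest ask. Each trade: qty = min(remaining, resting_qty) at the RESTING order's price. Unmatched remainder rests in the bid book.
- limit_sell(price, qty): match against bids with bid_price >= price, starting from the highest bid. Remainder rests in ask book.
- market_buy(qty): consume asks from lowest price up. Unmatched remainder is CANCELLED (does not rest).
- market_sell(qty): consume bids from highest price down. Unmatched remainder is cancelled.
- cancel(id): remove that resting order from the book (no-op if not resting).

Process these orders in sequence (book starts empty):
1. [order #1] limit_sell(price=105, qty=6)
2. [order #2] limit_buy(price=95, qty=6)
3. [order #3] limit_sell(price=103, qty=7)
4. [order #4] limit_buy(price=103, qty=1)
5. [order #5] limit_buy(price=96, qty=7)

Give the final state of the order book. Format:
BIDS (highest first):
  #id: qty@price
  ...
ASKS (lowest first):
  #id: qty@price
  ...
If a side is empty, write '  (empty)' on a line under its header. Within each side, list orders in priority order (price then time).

After op 1 [order #1] limit_sell(price=105, qty=6): fills=none; bids=[-] asks=[#1:6@105]
After op 2 [order #2] limit_buy(price=95, qty=6): fills=none; bids=[#2:6@95] asks=[#1:6@105]
After op 3 [order #3] limit_sell(price=103, qty=7): fills=none; bids=[#2:6@95] asks=[#3:7@103 #1:6@105]
After op 4 [order #4] limit_buy(price=103, qty=1): fills=#4x#3:1@103; bids=[#2:6@95] asks=[#3:6@103 #1:6@105]
After op 5 [order #5] limit_buy(price=96, qty=7): fills=none; bids=[#5:7@96 #2:6@95] asks=[#3:6@103 #1:6@105]

Answer: BIDS (highest first):
  #5: 7@96
  #2: 6@95
ASKS (lowest first):
  #3: 6@103
  #1: 6@105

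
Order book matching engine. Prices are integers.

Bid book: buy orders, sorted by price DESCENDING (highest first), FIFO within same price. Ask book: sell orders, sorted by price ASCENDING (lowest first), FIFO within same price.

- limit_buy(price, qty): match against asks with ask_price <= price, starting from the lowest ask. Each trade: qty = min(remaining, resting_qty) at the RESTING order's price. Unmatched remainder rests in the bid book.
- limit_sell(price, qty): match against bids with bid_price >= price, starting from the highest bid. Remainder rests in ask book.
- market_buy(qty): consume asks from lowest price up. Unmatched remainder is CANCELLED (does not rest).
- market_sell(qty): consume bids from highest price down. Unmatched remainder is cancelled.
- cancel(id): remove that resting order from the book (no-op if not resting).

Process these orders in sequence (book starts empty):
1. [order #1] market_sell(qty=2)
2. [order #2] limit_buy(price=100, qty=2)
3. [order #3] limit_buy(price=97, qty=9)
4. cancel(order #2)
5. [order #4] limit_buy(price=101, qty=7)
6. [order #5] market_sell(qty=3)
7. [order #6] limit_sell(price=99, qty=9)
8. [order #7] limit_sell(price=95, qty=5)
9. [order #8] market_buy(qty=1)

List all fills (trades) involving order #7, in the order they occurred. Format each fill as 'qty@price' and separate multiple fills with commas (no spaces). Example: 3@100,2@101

After op 1 [order #1] market_sell(qty=2): fills=none; bids=[-] asks=[-]
After op 2 [order #2] limit_buy(price=100, qty=2): fills=none; bids=[#2:2@100] asks=[-]
After op 3 [order #3] limit_buy(price=97, qty=9): fills=none; bids=[#2:2@100 #3:9@97] asks=[-]
After op 4 cancel(order #2): fills=none; bids=[#3:9@97] asks=[-]
After op 5 [order #4] limit_buy(price=101, qty=7): fills=none; bids=[#4:7@101 #3:9@97] asks=[-]
After op 6 [order #5] market_sell(qty=3): fills=#4x#5:3@101; bids=[#4:4@101 #3:9@97] asks=[-]
After op 7 [order #6] limit_sell(price=99, qty=9): fills=#4x#6:4@101; bids=[#3:9@97] asks=[#6:5@99]
After op 8 [order #7] limit_sell(price=95, qty=5): fills=#3x#7:5@97; bids=[#3:4@97] asks=[#6:5@99]
After op 9 [order #8] market_buy(qty=1): fills=#8x#6:1@99; bids=[#3:4@97] asks=[#6:4@99]

Answer: 5@97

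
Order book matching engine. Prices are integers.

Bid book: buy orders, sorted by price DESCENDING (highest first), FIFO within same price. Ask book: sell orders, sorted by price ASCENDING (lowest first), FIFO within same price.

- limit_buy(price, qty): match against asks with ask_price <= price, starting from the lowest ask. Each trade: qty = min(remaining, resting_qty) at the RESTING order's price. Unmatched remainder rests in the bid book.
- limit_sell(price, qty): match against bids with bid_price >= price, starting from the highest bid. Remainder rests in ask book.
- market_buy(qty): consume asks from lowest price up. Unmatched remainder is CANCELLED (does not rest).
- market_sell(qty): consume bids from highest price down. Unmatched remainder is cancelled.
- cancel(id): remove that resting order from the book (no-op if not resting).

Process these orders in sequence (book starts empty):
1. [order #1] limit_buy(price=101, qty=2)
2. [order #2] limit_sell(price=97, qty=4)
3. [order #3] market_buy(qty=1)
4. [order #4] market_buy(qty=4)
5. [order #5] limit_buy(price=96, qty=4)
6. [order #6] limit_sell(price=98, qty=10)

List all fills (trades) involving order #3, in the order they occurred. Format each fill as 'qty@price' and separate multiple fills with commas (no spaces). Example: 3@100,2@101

Answer: 1@97

Derivation:
After op 1 [order #1] limit_buy(price=101, qty=2): fills=none; bids=[#1:2@101] asks=[-]
After op 2 [order #2] limit_sell(price=97, qty=4): fills=#1x#2:2@101; bids=[-] asks=[#2:2@97]
After op 3 [order #3] market_buy(qty=1): fills=#3x#2:1@97; bids=[-] asks=[#2:1@97]
After op 4 [order #4] market_buy(qty=4): fills=#4x#2:1@97; bids=[-] asks=[-]
After op 5 [order #5] limit_buy(price=96, qty=4): fills=none; bids=[#5:4@96] asks=[-]
After op 6 [order #6] limit_sell(price=98, qty=10): fills=none; bids=[#5:4@96] asks=[#6:10@98]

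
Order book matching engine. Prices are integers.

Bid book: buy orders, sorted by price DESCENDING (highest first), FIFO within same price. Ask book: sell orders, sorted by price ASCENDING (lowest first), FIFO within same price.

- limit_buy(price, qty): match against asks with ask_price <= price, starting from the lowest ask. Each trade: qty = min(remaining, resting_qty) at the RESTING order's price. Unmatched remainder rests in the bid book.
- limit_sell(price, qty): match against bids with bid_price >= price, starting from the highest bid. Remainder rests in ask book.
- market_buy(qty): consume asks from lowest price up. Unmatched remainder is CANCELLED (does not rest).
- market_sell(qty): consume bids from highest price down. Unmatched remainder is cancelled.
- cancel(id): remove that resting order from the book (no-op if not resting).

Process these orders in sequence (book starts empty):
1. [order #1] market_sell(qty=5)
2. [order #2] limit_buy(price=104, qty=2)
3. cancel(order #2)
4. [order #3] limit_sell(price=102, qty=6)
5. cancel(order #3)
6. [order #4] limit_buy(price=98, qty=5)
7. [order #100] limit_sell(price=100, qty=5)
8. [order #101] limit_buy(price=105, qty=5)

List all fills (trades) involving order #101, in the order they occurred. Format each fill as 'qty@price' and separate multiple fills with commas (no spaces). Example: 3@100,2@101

After op 1 [order #1] market_sell(qty=5): fills=none; bids=[-] asks=[-]
After op 2 [order #2] limit_buy(price=104, qty=2): fills=none; bids=[#2:2@104] asks=[-]
After op 3 cancel(order #2): fills=none; bids=[-] asks=[-]
After op 4 [order #3] limit_sell(price=102, qty=6): fills=none; bids=[-] asks=[#3:6@102]
After op 5 cancel(order #3): fills=none; bids=[-] asks=[-]
After op 6 [order #4] limit_buy(price=98, qty=5): fills=none; bids=[#4:5@98] asks=[-]
After op 7 [order #100] limit_sell(price=100, qty=5): fills=none; bids=[#4:5@98] asks=[#100:5@100]
After op 8 [order #101] limit_buy(price=105, qty=5): fills=#101x#100:5@100; bids=[#4:5@98] asks=[-]

Answer: 5@100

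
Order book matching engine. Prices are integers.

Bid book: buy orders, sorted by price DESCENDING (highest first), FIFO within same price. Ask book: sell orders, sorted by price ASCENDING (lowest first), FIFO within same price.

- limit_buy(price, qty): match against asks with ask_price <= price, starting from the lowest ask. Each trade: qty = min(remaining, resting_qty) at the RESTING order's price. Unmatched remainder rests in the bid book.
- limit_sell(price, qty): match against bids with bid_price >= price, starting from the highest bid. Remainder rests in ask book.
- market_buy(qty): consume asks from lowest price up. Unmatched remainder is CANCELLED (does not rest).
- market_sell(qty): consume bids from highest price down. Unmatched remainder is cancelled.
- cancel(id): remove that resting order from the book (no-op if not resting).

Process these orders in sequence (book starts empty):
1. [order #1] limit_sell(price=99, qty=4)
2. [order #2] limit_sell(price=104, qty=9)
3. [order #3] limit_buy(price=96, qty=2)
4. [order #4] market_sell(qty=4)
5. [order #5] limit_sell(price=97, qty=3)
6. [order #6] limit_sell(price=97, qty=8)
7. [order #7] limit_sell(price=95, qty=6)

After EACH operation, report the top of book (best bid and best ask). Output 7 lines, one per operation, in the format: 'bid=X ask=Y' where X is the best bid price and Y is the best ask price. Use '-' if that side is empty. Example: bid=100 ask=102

After op 1 [order #1] limit_sell(price=99, qty=4): fills=none; bids=[-] asks=[#1:4@99]
After op 2 [order #2] limit_sell(price=104, qty=9): fills=none; bids=[-] asks=[#1:4@99 #2:9@104]
After op 3 [order #3] limit_buy(price=96, qty=2): fills=none; bids=[#3:2@96] asks=[#1:4@99 #2:9@104]
After op 4 [order #4] market_sell(qty=4): fills=#3x#4:2@96; bids=[-] asks=[#1:4@99 #2:9@104]
After op 5 [order #5] limit_sell(price=97, qty=3): fills=none; bids=[-] asks=[#5:3@97 #1:4@99 #2:9@104]
After op 6 [order #6] limit_sell(price=97, qty=8): fills=none; bids=[-] asks=[#5:3@97 #6:8@97 #1:4@99 #2:9@104]
After op 7 [order #7] limit_sell(price=95, qty=6): fills=none; bids=[-] asks=[#7:6@95 #5:3@97 #6:8@97 #1:4@99 #2:9@104]

Answer: bid=- ask=99
bid=- ask=99
bid=96 ask=99
bid=- ask=99
bid=- ask=97
bid=- ask=97
bid=- ask=95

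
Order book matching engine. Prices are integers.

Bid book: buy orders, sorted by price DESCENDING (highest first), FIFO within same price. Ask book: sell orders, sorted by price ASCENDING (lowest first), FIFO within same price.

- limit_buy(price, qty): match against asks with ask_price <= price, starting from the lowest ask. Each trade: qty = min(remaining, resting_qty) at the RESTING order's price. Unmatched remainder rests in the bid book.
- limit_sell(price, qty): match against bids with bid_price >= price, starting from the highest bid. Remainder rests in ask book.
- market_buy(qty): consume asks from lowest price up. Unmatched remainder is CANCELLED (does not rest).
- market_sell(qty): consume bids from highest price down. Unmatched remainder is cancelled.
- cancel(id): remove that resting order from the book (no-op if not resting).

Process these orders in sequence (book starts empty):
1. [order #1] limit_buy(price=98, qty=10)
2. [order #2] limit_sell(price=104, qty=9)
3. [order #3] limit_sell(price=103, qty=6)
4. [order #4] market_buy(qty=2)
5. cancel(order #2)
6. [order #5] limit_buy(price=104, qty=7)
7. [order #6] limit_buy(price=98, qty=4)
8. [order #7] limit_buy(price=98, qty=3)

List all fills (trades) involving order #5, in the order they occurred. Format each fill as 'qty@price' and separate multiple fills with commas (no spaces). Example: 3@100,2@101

Answer: 4@103

Derivation:
After op 1 [order #1] limit_buy(price=98, qty=10): fills=none; bids=[#1:10@98] asks=[-]
After op 2 [order #2] limit_sell(price=104, qty=9): fills=none; bids=[#1:10@98] asks=[#2:9@104]
After op 3 [order #3] limit_sell(price=103, qty=6): fills=none; bids=[#1:10@98] asks=[#3:6@103 #2:9@104]
After op 4 [order #4] market_buy(qty=2): fills=#4x#3:2@103; bids=[#1:10@98] asks=[#3:4@103 #2:9@104]
After op 5 cancel(order #2): fills=none; bids=[#1:10@98] asks=[#3:4@103]
After op 6 [order #5] limit_buy(price=104, qty=7): fills=#5x#3:4@103; bids=[#5:3@104 #1:10@98] asks=[-]
After op 7 [order #6] limit_buy(price=98, qty=4): fills=none; bids=[#5:3@104 #1:10@98 #6:4@98] asks=[-]
After op 8 [order #7] limit_buy(price=98, qty=3): fills=none; bids=[#5:3@104 #1:10@98 #6:4@98 #7:3@98] asks=[-]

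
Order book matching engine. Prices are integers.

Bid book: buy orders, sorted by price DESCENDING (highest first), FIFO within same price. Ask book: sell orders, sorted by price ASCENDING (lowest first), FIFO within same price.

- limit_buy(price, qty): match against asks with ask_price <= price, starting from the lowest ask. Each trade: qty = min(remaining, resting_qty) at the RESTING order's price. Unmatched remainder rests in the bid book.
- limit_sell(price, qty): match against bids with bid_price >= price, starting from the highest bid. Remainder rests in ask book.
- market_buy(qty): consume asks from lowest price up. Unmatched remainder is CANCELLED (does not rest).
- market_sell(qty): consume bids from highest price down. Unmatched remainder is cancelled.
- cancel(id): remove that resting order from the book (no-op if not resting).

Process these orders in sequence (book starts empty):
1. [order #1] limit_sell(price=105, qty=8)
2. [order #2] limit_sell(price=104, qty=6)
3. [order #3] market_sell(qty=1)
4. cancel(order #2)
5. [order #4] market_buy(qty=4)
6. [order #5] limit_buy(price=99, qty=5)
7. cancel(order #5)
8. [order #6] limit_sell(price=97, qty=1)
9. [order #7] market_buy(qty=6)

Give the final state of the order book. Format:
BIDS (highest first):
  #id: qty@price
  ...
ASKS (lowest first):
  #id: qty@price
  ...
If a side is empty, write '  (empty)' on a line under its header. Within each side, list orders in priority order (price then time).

Answer: BIDS (highest first):
  (empty)
ASKS (lowest first):
  (empty)

Derivation:
After op 1 [order #1] limit_sell(price=105, qty=8): fills=none; bids=[-] asks=[#1:8@105]
After op 2 [order #2] limit_sell(price=104, qty=6): fills=none; bids=[-] asks=[#2:6@104 #1:8@105]
After op 3 [order #3] market_sell(qty=1): fills=none; bids=[-] asks=[#2:6@104 #1:8@105]
After op 4 cancel(order #2): fills=none; bids=[-] asks=[#1:8@105]
After op 5 [order #4] market_buy(qty=4): fills=#4x#1:4@105; bids=[-] asks=[#1:4@105]
After op 6 [order #5] limit_buy(price=99, qty=5): fills=none; bids=[#5:5@99] asks=[#1:4@105]
After op 7 cancel(order #5): fills=none; bids=[-] asks=[#1:4@105]
After op 8 [order #6] limit_sell(price=97, qty=1): fills=none; bids=[-] asks=[#6:1@97 #1:4@105]
After op 9 [order #7] market_buy(qty=6): fills=#7x#6:1@97 #7x#1:4@105; bids=[-] asks=[-]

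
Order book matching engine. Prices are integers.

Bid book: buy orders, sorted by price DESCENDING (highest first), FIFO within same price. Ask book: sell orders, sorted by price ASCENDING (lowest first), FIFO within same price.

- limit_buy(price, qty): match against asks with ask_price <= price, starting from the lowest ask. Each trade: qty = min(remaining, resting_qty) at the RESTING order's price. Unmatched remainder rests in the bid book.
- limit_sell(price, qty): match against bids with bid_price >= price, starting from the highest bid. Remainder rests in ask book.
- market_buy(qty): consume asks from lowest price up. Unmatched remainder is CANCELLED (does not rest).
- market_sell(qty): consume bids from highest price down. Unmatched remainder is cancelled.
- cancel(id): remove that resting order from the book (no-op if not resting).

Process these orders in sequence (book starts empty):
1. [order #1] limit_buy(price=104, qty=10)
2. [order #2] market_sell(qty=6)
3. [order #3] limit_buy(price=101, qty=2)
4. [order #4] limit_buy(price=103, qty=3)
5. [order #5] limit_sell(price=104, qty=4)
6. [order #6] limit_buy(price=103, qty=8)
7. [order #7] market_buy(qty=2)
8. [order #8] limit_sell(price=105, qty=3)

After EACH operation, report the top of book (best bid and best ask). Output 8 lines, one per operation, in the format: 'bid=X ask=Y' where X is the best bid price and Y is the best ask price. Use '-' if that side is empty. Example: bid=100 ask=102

Answer: bid=104 ask=-
bid=104 ask=-
bid=104 ask=-
bid=104 ask=-
bid=103 ask=-
bid=103 ask=-
bid=103 ask=-
bid=103 ask=105

Derivation:
After op 1 [order #1] limit_buy(price=104, qty=10): fills=none; bids=[#1:10@104] asks=[-]
After op 2 [order #2] market_sell(qty=6): fills=#1x#2:6@104; bids=[#1:4@104] asks=[-]
After op 3 [order #3] limit_buy(price=101, qty=2): fills=none; bids=[#1:4@104 #3:2@101] asks=[-]
After op 4 [order #4] limit_buy(price=103, qty=3): fills=none; bids=[#1:4@104 #4:3@103 #3:2@101] asks=[-]
After op 5 [order #5] limit_sell(price=104, qty=4): fills=#1x#5:4@104; bids=[#4:3@103 #3:2@101] asks=[-]
After op 6 [order #6] limit_buy(price=103, qty=8): fills=none; bids=[#4:3@103 #6:8@103 #3:2@101] asks=[-]
After op 7 [order #7] market_buy(qty=2): fills=none; bids=[#4:3@103 #6:8@103 #3:2@101] asks=[-]
After op 8 [order #8] limit_sell(price=105, qty=3): fills=none; bids=[#4:3@103 #6:8@103 #3:2@101] asks=[#8:3@105]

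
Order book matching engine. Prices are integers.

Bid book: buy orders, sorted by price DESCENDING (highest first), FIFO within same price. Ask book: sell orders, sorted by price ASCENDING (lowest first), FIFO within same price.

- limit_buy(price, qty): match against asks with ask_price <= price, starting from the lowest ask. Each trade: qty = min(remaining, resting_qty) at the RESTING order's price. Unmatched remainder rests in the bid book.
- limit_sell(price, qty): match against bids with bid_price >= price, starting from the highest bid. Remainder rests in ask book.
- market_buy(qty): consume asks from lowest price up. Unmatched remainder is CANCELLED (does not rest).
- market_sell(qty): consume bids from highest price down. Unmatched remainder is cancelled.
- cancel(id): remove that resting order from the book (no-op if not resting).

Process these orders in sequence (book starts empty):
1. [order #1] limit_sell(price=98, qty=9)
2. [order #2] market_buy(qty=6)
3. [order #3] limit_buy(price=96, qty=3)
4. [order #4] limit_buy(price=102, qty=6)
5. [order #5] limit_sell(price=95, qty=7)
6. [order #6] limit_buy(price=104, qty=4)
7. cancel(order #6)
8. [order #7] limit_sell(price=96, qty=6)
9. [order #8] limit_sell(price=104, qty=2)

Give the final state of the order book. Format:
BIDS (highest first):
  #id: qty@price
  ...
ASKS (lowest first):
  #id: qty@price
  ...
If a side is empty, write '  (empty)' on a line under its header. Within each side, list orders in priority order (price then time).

After op 1 [order #1] limit_sell(price=98, qty=9): fills=none; bids=[-] asks=[#1:9@98]
After op 2 [order #2] market_buy(qty=6): fills=#2x#1:6@98; bids=[-] asks=[#1:3@98]
After op 3 [order #3] limit_buy(price=96, qty=3): fills=none; bids=[#3:3@96] asks=[#1:3@98]
After op 4 [order #4] limit_buy(price=102, qty=6): fills=#4x#1:3@98; bids=[#4:3@102 #3:3@96] asks=[-]
After op 5 [order #5] limit_sell(price=95, qty=7): fills=#4x#5:3@102 #3x#5:3@96; bids=[-] asks=[#5:1@95]
After op 6 [order #6] limit_buy(price=104, qty=4): fills=#6x#5:1@95; bids=[#6:3@104] asks=[-]
After op 7 cancel(order #6): fills=none; bids=[-] asks=[-]
After op 8 [order #7] limit_sell(price=96, qty=6): fills=none; bids=[-] asks=[#7:6@96]
After op 9 [order #8] limit_sell(price=104, qty=2): fills=none; bids=[-] asks=[#7:6@96 #8:2@104]

Answer: BIDS (highest first):
  (empty)
ASKS (lowest first):
  #7: 6@96
  #8: 2@104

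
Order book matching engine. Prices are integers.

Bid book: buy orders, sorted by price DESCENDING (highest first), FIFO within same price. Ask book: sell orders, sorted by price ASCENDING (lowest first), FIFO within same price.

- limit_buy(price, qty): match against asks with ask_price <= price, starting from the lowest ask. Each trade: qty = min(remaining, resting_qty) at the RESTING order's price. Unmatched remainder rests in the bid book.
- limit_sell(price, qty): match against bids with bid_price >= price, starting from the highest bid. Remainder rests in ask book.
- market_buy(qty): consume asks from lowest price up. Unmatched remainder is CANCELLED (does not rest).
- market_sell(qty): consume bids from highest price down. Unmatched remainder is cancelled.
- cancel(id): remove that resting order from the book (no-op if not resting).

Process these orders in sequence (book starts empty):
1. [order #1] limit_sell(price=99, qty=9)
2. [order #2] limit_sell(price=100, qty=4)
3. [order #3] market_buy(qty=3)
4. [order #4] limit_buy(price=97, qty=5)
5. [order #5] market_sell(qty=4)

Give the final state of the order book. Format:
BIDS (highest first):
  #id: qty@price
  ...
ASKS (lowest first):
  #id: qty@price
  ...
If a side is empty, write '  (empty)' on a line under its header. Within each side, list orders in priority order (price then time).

After op 1 [order #1] limit_sell(price=99, qty=9): fills=none; bids=[-] asks=[#1:9@99]
After op 2 [order #2] limit_sell(price=100, qty=4): fills=none; bids=[-] asks=[#1:9@99 #2:4@100]
After op 3 [order #3] market_buy(qty=3): fills=#3x#1:3@99; bids=[-] asks=[#1:6@99 #2:4@100]
After op 4 [order #4] limit_buy(price=97, qty=5): fills=none; bids=[#4:5@97] asks=[#1:6@99 #2:4@100]
After op 5 [order #5] market_sell(qty=4): fills=#4x#5:4@97; bids=[#4:1@97] asks=[#1:6@99 #2:4@100]

Answer: BIDS (highest first):
  #4: 1@97
ASKS (lowest first):
  #1: 6@99
  #2: 4@100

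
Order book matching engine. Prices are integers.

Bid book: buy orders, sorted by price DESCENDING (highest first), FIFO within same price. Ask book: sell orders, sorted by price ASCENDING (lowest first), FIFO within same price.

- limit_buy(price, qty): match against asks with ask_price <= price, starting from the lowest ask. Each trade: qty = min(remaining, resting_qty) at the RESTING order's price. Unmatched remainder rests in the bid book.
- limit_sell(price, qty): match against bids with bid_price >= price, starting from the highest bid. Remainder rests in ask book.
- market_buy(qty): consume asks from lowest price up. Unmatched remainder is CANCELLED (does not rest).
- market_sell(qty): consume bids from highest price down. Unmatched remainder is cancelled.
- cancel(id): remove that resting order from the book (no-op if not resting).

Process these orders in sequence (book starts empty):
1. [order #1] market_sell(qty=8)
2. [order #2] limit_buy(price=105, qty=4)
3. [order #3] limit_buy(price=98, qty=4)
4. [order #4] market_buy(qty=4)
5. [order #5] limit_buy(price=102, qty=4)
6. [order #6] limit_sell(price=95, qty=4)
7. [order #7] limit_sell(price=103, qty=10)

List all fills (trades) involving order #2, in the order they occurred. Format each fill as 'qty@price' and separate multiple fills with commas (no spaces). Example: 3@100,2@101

Answer: 4@105

Derivation:
After op 1 [order #1] market_sell(qty=8): fills=none; bids=[-] asks=[-]
After op 2 [order #2] limit_buy(price=105, qty=4): fills=none; bids=[#2:4@105] asks=[-]
After op 3 [order #3] limit_buy(price=98, qty=4): fills=none; bids=[#2:4@105 #3:4@98] asks=[-]
After op 4 [order #4] market_buy(qty=4): fills=none; bids=[#2:4@105 #3:4@98] asks=[-]
After op 5 [order #5] limit_buy(price=102, qty=4): fills=none; bids=[#2:4@105 #5:4@102 #3:4@98] asks=[-]
After op 6 [order #6] limit_sell(price=95, qty=4): fills=#2x#6:4@105; bids=[#5:4@102 #3:4@98] asks=[-]
After op 7 [order #7] limit_sell(price=103, qty=10): fills=none; bids=[#5:4@102 #3:4@98] asks=[#7:10@103]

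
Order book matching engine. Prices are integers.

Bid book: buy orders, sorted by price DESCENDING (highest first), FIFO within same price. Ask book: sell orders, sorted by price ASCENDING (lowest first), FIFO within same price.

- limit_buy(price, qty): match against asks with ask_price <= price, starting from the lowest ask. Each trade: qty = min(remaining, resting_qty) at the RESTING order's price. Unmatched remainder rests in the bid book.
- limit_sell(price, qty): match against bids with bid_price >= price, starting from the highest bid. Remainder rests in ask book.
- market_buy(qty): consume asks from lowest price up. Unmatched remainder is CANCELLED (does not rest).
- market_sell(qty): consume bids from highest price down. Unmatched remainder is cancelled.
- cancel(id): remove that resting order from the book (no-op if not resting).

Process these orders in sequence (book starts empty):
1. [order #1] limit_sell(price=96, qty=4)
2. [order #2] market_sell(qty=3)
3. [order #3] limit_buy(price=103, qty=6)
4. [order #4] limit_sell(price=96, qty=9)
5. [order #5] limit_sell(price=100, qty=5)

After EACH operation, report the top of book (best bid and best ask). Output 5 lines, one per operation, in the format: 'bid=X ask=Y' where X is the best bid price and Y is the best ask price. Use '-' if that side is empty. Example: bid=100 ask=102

After op 1 [order #1] limit_sell(price=96, qty=4): fills=none; bids=[-] asks=[#1:4@96]
After op 2 [order #2] market_sell(qty=3): fills=none; bids=[-] asks=[#1:4@96]
After op 3 [order #3] limit_buy(price=103, qty=6): fills=#3x#1:4@96; bids=[#3:2@103] asks=[-]
After op 4 [order #4] limit_sell(price=96, qty=9): fills=#3x#4:2@103; bids=[-] asks=[#4:7@96]
After op 5 [order #5] limit_sell(price=100, qty=5): fills=none; bids=[-] asks=[#4:7@96 #5:5@100]

Answer: bid=- ask=96
bid=- ask=96
bid=103 ask=-
bid=- ask=96
bid=- ask=96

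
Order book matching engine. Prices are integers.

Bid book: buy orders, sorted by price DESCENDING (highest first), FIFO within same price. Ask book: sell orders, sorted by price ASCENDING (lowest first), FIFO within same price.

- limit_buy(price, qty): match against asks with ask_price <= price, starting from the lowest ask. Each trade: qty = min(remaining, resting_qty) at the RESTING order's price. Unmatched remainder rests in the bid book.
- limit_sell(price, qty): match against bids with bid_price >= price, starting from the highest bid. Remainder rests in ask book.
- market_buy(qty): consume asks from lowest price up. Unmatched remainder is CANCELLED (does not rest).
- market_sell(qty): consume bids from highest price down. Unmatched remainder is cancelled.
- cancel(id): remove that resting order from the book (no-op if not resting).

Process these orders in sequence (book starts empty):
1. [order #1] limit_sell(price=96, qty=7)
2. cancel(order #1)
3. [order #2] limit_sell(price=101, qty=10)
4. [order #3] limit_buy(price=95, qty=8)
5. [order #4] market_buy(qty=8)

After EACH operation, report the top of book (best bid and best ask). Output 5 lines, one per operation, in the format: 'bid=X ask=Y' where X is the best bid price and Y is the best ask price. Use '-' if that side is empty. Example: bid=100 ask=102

After op 1 [order #1] limit_sell(price=96, qty=7): fills=none; bids=[-] asks=[#1:7@96]
After op 2 cancel(order #1): fills=none; bids=[-] asks=[-]
After op 3 [order #2] limit_sell(price=101, qty=10): fills=none; bids=[-] asks=[#2:10@101]
After op 4 [order #3] limit_buy(price=95, qty=8): fills=none; bids=[#3:8@95] asks=[#2:10@101]
After op 5 [order #4] market_buy(qty=8): fills=#4x#2:8@101; bids=[#3:8@95] asks=[#2:2@101]

Answer: bid=- ask=96
bid=- ask=-
bid=- ask=101
bid=95 ask=101
bid=95 ask=101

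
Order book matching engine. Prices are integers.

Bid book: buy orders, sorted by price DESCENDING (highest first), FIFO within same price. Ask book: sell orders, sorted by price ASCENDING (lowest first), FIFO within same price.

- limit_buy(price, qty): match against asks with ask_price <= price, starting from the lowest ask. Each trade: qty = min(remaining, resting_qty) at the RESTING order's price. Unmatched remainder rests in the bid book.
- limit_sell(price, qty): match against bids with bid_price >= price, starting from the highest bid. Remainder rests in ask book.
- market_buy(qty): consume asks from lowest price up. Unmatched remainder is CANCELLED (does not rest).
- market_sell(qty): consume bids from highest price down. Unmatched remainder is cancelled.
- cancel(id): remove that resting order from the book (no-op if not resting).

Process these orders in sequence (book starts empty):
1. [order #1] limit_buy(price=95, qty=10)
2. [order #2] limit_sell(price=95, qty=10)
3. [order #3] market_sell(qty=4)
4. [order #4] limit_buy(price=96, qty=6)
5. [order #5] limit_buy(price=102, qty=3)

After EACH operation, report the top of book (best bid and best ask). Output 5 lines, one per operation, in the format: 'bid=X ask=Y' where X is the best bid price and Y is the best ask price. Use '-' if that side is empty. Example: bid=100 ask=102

After op 1 [order #1] limit_buy(price=95, qty=10): fills=none; bids=[#1:10@95] asks=[-]
After op 2 [order #2] limit_sell(price=95, qty=10): fills=#1x#2:10@95; bids=[-] asks=[-]
After op 3 [order #3] market_sell(qty=4): fills=none; bids=[-] asks=[-]
After op 4 [order #4] limit_buy(price=96, qty=6): fills=none; bids=[#4:6@96] asks=[-]
After op 5 [order #5] limit_buy(price=102, qty=3): fills=none; bids=[#5:3@102 #4:6@96] asks=[-]

Answer: bid=95 ask=-
bid=- ask=-
bid=- ask=-
bid=96 ask=-
bid=102 ask=-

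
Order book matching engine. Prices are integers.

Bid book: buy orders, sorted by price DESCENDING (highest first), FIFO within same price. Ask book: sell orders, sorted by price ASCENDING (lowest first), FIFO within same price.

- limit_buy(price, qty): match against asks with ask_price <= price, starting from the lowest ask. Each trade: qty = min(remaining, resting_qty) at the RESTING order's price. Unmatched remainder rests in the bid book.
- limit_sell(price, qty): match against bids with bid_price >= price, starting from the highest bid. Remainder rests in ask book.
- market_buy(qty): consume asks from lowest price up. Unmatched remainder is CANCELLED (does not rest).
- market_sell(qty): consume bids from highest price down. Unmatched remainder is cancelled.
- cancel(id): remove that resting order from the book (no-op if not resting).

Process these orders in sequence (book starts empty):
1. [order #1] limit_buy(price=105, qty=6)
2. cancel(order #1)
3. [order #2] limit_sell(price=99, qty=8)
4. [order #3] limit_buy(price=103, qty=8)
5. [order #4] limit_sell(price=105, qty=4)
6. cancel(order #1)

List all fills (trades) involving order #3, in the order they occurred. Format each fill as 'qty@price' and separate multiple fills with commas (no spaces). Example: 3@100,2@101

After op 1 [order #1] limit_buy(price=105, qty=6): fills=none; bids=[#1:6@105] asks=[-]
After op 2 cancel(order #1): fills=none; bids=[-] asks=[-]
After op 3 [order #2] limit_sell(price=99, qty=8): fills=none; bids=[-] asks=[#2:8@99]
After op 4 [order #3] limit_buy(price=103, qty=8): fills=#3x#2:8@99; bids=[-] asks=[-]
After op 5 [order #4] limit_sell(price=105, qty=4): fills=none; bids=[-] asks=[#4:4@105]
After op 6 cancel(order #1): fills=none; bids=[-] asks=[#4:4@105]

Answer: 8@99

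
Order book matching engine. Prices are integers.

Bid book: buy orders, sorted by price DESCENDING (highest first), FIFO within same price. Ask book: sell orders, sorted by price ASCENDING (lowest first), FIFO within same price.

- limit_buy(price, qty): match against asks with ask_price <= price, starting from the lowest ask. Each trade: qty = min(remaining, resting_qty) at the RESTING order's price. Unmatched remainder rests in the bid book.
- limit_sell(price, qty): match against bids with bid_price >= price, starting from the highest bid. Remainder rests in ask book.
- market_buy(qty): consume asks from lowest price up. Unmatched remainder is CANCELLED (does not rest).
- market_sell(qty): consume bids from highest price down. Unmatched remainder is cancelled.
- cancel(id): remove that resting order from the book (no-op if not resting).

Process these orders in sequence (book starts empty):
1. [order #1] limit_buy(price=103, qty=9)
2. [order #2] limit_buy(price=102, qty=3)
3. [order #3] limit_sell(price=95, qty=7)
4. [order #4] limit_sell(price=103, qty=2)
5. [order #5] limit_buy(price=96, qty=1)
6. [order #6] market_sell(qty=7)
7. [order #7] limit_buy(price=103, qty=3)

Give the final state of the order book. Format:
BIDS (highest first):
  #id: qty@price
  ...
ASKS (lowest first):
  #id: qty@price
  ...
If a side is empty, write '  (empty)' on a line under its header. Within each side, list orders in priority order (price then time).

Answer: BIDS (highest first):
  #7: 3@103
ASKS (lowest first):
  (empty)

Derivation:
After op 1 [order #1] limit_buy(price=103, qty=9): fills=none; bids=[#1:9@103] asks=[-]
After op 2 [order #2] limit_buy(price=102, qty=3): fills=none; bids=[#1:9@103 #2:3@102] asks=[-]
After op 3 [order #3] limit_sell(price=95, qty=7): fills=#1x#3:7@103; bids=[#1:2@103 #2:3@102] asks=[-]
After op 4 [order #4] limit_sell(price=103, qty=2): fills=#1x#4:2@103; bids=[#2:3@102] asks=[-]
After op 5 [order #5] limit_buy(price=96, qty=1): fills=none; bids=[#2:3@102 #5:1@96] asks=[-]
After op 6 [order #6] market_sell(qty=7): fills=#2x#6:3@102 #5x#6:1@96; bids=[-] asks=[-]
After op 7 [order #7] limit_buy(price=103, qty=3): fills=none; bids=[#7:3@103] asks=[-]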